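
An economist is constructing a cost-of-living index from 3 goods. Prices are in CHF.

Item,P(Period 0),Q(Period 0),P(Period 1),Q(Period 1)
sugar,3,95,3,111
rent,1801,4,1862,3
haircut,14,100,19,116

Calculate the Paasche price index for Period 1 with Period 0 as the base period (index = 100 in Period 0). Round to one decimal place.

110.4

Paasche price index uses current-period quantities as weights.
ΣP(Period 1)·Q(Period 1) = 3×111 + 1862×3 + 19×116 = 333 + 5586 + 2204 = 8123
ΣP(Period 0)·Q(Period 1) = 3×111 + 1801×3 + 14×116 = 333 + 5403 + 1624 = 7360
Index = 8123 / 7360 × 100 = 110.3668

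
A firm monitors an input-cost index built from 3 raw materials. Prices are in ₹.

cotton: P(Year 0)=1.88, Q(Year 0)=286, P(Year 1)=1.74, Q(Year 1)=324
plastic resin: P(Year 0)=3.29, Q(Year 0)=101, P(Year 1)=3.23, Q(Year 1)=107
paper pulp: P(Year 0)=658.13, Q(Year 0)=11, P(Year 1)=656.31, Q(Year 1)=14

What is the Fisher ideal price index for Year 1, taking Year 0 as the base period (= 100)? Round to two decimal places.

Laspeyres component (base-period weights):
ΣP(Year 1)Q(Year 0) = 1.74×286 + 3.23×101 + 656.31×11 = 497.64 + 326.23 + 7219.41 = 8043.28
ΣP(Year 0)Q(Year 0) = 1.88×286 + 3.29×101 + 658.13×11 = 537.68 + 332.29 + 7239.43 = 8109.4
L = 8043.28 / 8109.4 × 100 = 99.1846
Paasche component (current-period weights):
ΣP(Year 1)Q(Year 1) = 1.74×324 + 3.23×107 + 656.31×14 = 563.76 + 345.61 + 9188.34 = 10097.71
ΣP(Year 0)Q(Year 1) = 1.88×324 + 3.29×107 + 658.13×14 = 609.12 + 352.03 + 9213.82 = 10174.97
P = 10097.71 / 10174.97 × 100 = 99.2407
Fisher = √(L × P) = √(99.1846 × 99.2407) = 99.2127

99.21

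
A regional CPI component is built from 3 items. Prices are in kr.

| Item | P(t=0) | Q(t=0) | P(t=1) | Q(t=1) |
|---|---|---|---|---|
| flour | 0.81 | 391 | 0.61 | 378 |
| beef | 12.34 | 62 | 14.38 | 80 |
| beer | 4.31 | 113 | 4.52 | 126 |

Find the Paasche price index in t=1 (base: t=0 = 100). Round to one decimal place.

106.2

Paasche price index uses current-period quantities as weights.
ΣP(t=1)·Q(t=1) = 0.61×378 + 14.38×80 + 4.52×126 = 230.58 + 1150.4 + 569.52 = 1950.5
ΣP(t=0)·Q(t=1) = 0.81×378 + 12.34×80 + 4.31×126 = 306.18 + 987.2 + 543.06 = 1836.44
Index = 1950.5 / 1836.44 × 100 = 106.2109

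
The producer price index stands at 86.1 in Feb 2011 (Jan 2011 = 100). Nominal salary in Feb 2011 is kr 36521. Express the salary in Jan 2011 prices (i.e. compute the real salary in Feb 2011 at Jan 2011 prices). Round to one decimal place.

Real = Nominal ÷ (Index/100) = 36521 ÷ (86.1/100)
     = 36521 ÷ 0.861 = 42416.9570

42417.0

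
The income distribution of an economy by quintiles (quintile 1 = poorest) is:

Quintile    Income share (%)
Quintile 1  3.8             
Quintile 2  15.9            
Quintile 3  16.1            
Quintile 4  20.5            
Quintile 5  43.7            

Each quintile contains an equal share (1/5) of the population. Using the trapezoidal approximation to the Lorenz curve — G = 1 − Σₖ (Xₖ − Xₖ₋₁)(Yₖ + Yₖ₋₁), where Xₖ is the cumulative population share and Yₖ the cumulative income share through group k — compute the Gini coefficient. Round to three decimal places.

0.338

Cumulative income shares Yₖ: 0.0380, 0.1970, 0.3580, 0.5630, 1.0000
Σ (Xₖ−Xₖ₋₁)(Yₖ+Yₖ₋₁) = (1/5)(0.0380+0.0000) + (1/5)(0.1970+0.0380) + (1/5)(0.3580+0.1970) + (1/5)(0.5630+0.3580) + (1/5)(1.0000+0.5630)
  = 0.0076 + 0.0470 + 0.1110 + 0.1842 + 0.3126 = 0.6624
G = 1 − 0.6624 = 0.3376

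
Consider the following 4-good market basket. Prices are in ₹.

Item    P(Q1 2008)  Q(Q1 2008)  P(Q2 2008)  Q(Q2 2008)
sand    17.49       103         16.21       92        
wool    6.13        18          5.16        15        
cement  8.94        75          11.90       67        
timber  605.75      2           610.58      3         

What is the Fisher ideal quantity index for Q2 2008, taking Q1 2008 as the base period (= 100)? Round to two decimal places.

Laspeyres component (base-period weights):
ΣP(Q1 2008)Q(Q2 2008) = 17.49×92 + 6.13×15 + 8.94×67 + 605.75×3 = 1609.08 + 91.95 + 598.98 + 1817.25 = 4117.26
ΣP(Q1 2008)Q(Q1 2008) = 17.49×103 + 6.13×18 + 8.94×75 + 605.75×2 = 1801.47 + 110.34 + 670.5 + 1211.5 = 3793.81
L = 4117.26 / 3793.81 × 100 = 108.5257
Paasche component (current-period weights):
ΣP(Q2 2008)Q(Q2 2008) = 16.21×92 + 5.16×15 + 11.90×67 + 610.58×3 = 1491.32 + 77.4 + 797.3 + 1831.74 = 4197.76
ΣP(Q2 2008)Q(Q1 2008) = 16.21×103 + 5.16×18 + 11.90×75 + 610.58×2 = 1669.63 + 92.88 + 892.5 + 1221.16 = 3876.17
P = 4197.76 / 3876.17 × 100 = 108.2966
Fisher = √(L × P) = √(108.5257 × 108.2966) = 108.4111

108.41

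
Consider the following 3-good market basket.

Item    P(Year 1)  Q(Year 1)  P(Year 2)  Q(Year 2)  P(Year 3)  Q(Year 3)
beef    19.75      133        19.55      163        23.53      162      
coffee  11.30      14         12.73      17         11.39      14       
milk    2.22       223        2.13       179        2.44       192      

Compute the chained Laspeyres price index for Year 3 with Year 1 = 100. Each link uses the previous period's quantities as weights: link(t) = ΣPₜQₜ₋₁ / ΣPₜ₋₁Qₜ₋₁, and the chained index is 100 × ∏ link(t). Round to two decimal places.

Link Year 1→Year 2:
ΣP(Year 2)Q(Year 1) = 19.55×133 + 12.73×14 + 2.13×223 = 2600.15 + 178.22 + 474.99 = 3253.36
ΣP(Year 1)Q(Year 1) = 19.75×133 + 11.30×14 + 2.22×223 = 2626.75 + 158.2 + 495.06 = 3280.01
link = 3253.36/3280.01 = 0.991875
Link Year 2→Year 3:
ΣP(Year 3)Q(Year 2) = 23.53×163 + 11.39×17 + 2.44×179 = 3835.39 + 193.63 + 436.76 = 4465.78
ΣP(Year 2)Q(Year 2) = 19.55×163 + 12.73×17 + 2.13×179 = 3186.65 + 216.41 + 381.27 = 3784.33
link = 4465.78/3784.33 = 1.180072
Chained index = 100 × 0.991875 × 1.180072 = 117.0483

117.05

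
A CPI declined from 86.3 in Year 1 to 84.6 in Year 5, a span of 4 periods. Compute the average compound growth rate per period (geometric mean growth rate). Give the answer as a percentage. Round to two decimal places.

Growth factor = (84.6/86.3)^(1/4) = (0.980301)^(1/4) = 0.995039
Growth rate = 0.995039 − 1 = -0.004961 = -0.4961%

-0.50%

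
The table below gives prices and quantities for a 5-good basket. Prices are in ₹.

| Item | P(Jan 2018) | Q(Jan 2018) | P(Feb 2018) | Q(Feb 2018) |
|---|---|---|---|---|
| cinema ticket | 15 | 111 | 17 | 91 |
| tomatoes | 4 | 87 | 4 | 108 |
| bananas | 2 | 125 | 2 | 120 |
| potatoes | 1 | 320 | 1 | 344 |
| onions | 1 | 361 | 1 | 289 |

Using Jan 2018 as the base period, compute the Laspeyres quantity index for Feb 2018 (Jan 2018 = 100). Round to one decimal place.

90.7

Laspeyres quantity index uses base-period prices as weights.
ΣP(Jan 2018)·Q(Feb 2018) = 15×91 + 4×108 + 2×120 + 1×344 + 1×289 = 1365 + 432 + 240 + 344 + 289 = 2670
ΣP(Jan 2018)·Q(Jan 2018) = 15×111 + 4×87 + 2×125 + 1×320 + 1×361 = 1665 + 348 + 250 + 320 + 361 = 2944
Index = 2670 / 2944 × 100 = 90.6929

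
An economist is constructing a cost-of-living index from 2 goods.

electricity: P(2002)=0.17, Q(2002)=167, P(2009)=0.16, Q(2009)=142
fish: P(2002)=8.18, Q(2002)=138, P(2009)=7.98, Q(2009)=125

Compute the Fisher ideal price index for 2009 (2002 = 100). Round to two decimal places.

97.47

Laspeyres component (base-period weights):
ΣP(2009)Q(2002) = 0.16×167 + 7.98×138 = 26.72 + 1101.24 = 1127.96
ΣP(2002)Q(2002) = 0.17×167 + 8.18×138 = 28.39 + 1128.84 = 1157.23
L = 1127.96 / 1157.23 × 100 = 97.4707
Paasche component (current-period weights):
ΣP(2009)Q(2009) = 0.16×142 + 7.98×125 = 22.72 + 997.5 = 1020.22
ΣP(2002)Q(2009) = 0.17×142 + 8.18×125 = 24.14 + 1022.5 = 1046.64
P = 1020.22 / 1046.64 × 100 = 97.4757
Fisher = √(L × P) = √(97.4707 × 97.4757) = 97.4732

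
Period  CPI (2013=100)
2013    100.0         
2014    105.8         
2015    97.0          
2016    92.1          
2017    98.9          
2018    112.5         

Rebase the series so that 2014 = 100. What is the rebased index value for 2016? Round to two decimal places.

Rebased(2016) = 92.1 / 105.8 × 100 = 87.0510

87.05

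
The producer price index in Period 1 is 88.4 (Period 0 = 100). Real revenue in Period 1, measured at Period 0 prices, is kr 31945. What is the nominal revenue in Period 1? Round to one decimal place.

Nominal = Real × (Index/100) = 31945 × (88.4/100)
        = 31945 × 0.884 = 28239.3800

28239.4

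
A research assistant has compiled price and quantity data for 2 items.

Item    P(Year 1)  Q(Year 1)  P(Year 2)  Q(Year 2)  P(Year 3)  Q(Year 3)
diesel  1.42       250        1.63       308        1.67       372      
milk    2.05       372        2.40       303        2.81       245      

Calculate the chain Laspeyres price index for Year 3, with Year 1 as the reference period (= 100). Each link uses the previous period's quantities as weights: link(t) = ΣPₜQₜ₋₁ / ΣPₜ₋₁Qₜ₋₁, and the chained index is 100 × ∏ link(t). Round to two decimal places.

129.27

Link Year 1→Year 2:
ΣP(Year 2)Q(Year 1) = 1.63×250 + 2.40×372 = 407.5 + 892.8 = 1300.3
ΣP(Year 1)Q(Year 1) = 1.42×250 + 2.05×372 = 355 + 762.6 = 1117.6
link = 1300.3/1117.6 = 1.163475
Link Year 2→Year 3:
ΣP(Year 3)Q(Year 2) = 1.67×308 + 2.81×303 = 514.36 + 851.43 = 1365.79
ΣP(Year 2)Q(Year 2) = 1.63×308 + 2.40×303 = 502.04 + 727.2 = 1229.24
link = 1365.79/1229.24 = 1.111085
Chained index = 100 × 1.163475 × 1.111085 = 129.2720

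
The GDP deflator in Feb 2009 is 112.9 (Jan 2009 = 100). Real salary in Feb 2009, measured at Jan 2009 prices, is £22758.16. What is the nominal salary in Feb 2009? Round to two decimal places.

Nominal = Real × (Index/100) = 22758.16 × (112.9/100)
        = 22758.16 × 1.129 = 25693.9626

25693.96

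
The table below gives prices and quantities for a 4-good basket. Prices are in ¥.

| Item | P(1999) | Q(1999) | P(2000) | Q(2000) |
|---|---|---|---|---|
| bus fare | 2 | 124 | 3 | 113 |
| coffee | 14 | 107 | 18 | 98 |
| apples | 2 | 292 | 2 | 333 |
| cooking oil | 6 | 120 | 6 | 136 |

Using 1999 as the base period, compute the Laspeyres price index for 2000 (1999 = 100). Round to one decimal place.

Laspeyres price index uses base-period quantities as weights.
ΣP(2000)·Q(1999) = 3×124 + 18×107 + 2×292 + 6×120 = 372 + 1926 + 584 + 720 = 3602
ΣP(1999)·Q(1999) = 2×124 + 14×107 + 2×292 + 6×120 = 248 + 1498 + 584 + 720 = 3050
Index = 3602 / 3050 × 100 = 118.0984

118.1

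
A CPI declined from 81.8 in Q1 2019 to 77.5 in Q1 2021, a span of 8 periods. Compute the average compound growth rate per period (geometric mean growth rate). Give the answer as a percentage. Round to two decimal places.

-0.67%

Growth factor = (77.5/81.8)^(1/8) = (0.947433)^(1/8) = 0.993273
Growth rate = 0.993273 − 1 = -0.006727 = -0.6727%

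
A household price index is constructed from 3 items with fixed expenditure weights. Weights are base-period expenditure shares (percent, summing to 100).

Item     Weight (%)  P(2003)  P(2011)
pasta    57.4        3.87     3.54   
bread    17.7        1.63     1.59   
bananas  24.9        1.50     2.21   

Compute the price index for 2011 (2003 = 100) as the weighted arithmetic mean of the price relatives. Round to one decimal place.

106.5

pasta: 57.4 × (3.54/3.87) = 57.4 × 0.914729 = 52.5054
bread: 17.7 × (1.59/1.63) = 17.7 × 0.975460 = 17.2656
bananas: 24.9 × (2.21/1.50) = 24.9 × 1.473333 = 36.6860
Index = Σ wᵢ·(p₁ᵢ/p₀ᵢ) = 52.5054 + 17.2656 + 36.6860 = 106.4571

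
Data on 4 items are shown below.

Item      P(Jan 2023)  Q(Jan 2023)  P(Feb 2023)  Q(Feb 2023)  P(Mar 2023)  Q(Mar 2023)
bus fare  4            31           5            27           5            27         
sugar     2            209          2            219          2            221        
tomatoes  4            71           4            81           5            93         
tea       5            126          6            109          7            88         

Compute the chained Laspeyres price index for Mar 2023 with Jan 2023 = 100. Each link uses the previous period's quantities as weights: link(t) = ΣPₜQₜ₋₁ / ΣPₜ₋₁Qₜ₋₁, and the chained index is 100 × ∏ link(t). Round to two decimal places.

124.35

Link Jan 2023→Feb 2023:
ΣP(Feb 2023)Q(Jan 2023) = 5×31 + 2×209 + 4×71 + 6×126 = 155 + 418 + 284 + 756 = 1613
ΣP(Jan 2023)Q(Jan 2023) = 4×31 + 2×209 + 4×71 + 5×126 = 124 + 418 + 284 + 630 = 1456
link = 1613/1456 = 1.107830
Link Feb 2023→Mar 2023:
ΣP(Mar 2023)Q(Feb 2023) = 5×27 + 2×219 + 5×81 + 7×109 = 135 + 438 + 405 + 763 = 1741
ΣP(Feb 2023)Q(Feb 2023) = 5×27 + 2×219 + 4×81 + 6×109 = 135 + 438 + 324 + 654 = 1551
link = 1741/1551 = 1.122502
Chained index = 100 × 1.107830 × 1.122502 = 124.3541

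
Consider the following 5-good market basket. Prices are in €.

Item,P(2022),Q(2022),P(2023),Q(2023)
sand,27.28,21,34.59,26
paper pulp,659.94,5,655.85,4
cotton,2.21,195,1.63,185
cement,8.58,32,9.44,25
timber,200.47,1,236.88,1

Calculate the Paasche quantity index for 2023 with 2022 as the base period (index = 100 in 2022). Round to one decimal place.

88.4

Paasche quantity index uses current-period prices as weights.
ΣP(2023)·Q(2023) = 34.59×26 + 655.85×4 + 1.63×185 + 9.44×25 + 236.88×1 = 899.34 + 2623.4 + 301.55 + 236 + 236.88 = 4297.17
ΣP(2023)·Q(2022) = 34.59×21 + 655.85×5 + 1.63×195 + 9.44×32 + 236.88×1 = 726.39 + 3279.25 + 317.85 + 302.08 + 236.88 = 4862.45
Index = 4297.17 / 4862.45 × 100 = 88.3746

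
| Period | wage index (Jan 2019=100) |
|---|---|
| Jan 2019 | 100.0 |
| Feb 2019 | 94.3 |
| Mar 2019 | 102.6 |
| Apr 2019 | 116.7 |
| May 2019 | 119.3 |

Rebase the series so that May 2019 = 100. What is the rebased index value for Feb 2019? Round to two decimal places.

Rebased(Feb 2019) = 94.3 / 119.3 × 100 = 79.0444

79.04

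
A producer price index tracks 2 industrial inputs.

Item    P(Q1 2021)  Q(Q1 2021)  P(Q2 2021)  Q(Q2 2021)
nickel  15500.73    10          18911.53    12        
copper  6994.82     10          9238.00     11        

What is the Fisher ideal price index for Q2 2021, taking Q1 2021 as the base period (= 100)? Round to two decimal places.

125.04

Laspeyres component (base-period weights):
ΣP(Q2 2021)Q(Q1 2021) = 18911.53×10 + 9238.00×10 = 189115.3 + 92380 = 281495.3
ΣP(Q1 2021)Q(Q1 2021) = 15500.73×10 + 6994.82×10 = 155007.3 + 69948.2 = 224955.5
L = 281495.3 / 224955.5 × 100 = 125.1338
Paasche component (current-period weights):
ΣP(Q2 2021)Q(Q2 2021) = 18911.53×12 + 9238.00×11 = 226938.36 + 101618 = 328556.36
ΣP(Q1 2021)Q(Q2 2021) = 15500.73×12 + 6994.82×11 = 186008.76 + 76943.02 = 262951.78
P = 328556.36 / 262951.78 × 100 = 124.9493
Fisher = √(L × P) = √(125.1338 × 124.9493) = 125.0415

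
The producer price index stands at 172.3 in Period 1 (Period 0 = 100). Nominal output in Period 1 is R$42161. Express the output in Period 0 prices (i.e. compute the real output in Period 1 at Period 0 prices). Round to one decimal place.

Real = Nominal ÷ (Index/100) = 42161 ÷ (172.3/100)
     = 42161 ÷ 1.723 = 24469.5299

24469.5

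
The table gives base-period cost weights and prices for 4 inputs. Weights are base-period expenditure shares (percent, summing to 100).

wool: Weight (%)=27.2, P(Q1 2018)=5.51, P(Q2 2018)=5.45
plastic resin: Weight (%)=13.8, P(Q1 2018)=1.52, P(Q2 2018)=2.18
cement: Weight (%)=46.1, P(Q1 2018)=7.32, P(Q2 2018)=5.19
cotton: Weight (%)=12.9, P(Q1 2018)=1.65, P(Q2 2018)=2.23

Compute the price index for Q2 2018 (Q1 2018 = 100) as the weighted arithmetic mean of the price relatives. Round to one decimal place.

wool: 27.2 × (5.45/5.51) = 27.2 × 0.989111 = 26.9038
plastic resin: 13.8 × (2.18/1.52) = 13.8 × 1.434211 = 19.7921
cement: 46.1 × (5.19/7.32) = 46.1 × 0.709016 = 32.6857
cotton: 12.9 × (2.23/1.65) = 12.9 × 1.351515 = 17.4345
Index = Σ wᵢ·(p₁ᵢ/p₀ᵢ) = 26.9038 + 19.7921 + 32.6857 + 17.4345 = 96.8161

96.8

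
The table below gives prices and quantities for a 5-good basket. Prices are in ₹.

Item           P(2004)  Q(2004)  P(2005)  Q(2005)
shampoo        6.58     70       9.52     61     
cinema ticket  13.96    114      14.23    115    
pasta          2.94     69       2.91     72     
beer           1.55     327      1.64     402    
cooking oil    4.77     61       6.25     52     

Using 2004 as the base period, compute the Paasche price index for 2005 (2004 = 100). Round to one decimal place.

110.4

Paasche price index uses current-period quantities as weights.
ΣP(2005)·Q(2005) = 9.52×61 + 14.23×115 + 2.91×72 + 1.64×402 + 6.25×52 = 580.72 + 1636.45 + 209.52 + 659.28 + 325 = 3410.97
ΣP(2004)·Q(2005) = 6.58×61 + 13.96×115 + 2.94×72 + 1.55×402 + 4.77×52 = 401.38 + 1605.4 + 211.68 + 623.1 + 248.04 = 3089.6
Index = 3410.97 / 3089.6 × 100 = 110.4017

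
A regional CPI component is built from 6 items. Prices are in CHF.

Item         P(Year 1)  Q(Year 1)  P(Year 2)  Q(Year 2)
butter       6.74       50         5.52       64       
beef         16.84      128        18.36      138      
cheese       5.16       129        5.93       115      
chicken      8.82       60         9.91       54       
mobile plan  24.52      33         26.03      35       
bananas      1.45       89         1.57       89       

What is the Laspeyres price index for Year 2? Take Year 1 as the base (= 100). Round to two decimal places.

Laspeyres price index uses base-period quantities as weights.
ΣP(Year 2)·Q(Year 1) = 5.52×50 + 18.36×128 + 5.93×129 + 9.91×60 + 26.03×33 + 1.57×89 = 276 + 2350.08 + 764.97 + 594.6 + 858.99 + 139.73 = 4984.37
ΣP(Year 1)·Q(Year 1) = 6.74×50 + 16.84×128 + 5.16×129 + 8.82×60 + 24.52×33 + 1.45×89 = 337 + 2155.52 + 665.64 + 529.2 + 809.16 + 129.05 = 4625.57
Index = 4984.37 / 4625.57 × 100 = 107.7569

107.76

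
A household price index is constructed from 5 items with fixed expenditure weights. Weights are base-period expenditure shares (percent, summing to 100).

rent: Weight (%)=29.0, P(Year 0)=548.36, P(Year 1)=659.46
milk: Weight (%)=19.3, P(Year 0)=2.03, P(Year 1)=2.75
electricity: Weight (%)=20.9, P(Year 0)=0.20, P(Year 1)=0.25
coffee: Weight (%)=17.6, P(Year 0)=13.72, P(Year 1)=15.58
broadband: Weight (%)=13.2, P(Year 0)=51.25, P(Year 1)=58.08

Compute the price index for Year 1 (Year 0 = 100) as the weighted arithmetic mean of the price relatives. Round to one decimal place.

122.1

rent: 29.0 × (659.46/548.36) = 29.0 × 1.202604 = 34.8755
milk: 19.3 × (2.75/2.03) = 19.3 × 1.354680 = 26.1453
electricity: 20.9 × (0.25/0.20) = 20.9 × 1.250000 = 26.1250
coffee: 17.6 × (15.58/13.72) = 17.6 × 1.135569 = 19.9860
broadband: 13.2 × (58.08/51.25) = 13.2 × 1.133268 = 14.9591
Index = Σ wᵢ·(p₁ᵢ/p₀ᵢ) = 34.8755 + 26.1453 + 26.1250 + 19.9860 + 14.9591 = 122.0910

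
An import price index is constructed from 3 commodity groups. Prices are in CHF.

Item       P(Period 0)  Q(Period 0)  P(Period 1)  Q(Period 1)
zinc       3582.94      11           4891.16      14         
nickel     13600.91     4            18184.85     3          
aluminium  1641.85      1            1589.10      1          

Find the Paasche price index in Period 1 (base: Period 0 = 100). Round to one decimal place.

Paasche price index uses current-period quantities as weights.
ΣP(Period 1)·Q(Period 1) = 4891.16×14 + 18184.85×3 + 1589.10×1 = 68476.24 + 54554.55 + 1589.1 = 124619.89
ΣP(Period 0)·Q(Period 1) = 3582.94×14 + 13600.91×3 + 1641.85×1 = 50161.16 + 40802.73 + 1641.85 = 92605.74
Index = 124619.89 / 92605.74 × 100 = 134.5704

134.6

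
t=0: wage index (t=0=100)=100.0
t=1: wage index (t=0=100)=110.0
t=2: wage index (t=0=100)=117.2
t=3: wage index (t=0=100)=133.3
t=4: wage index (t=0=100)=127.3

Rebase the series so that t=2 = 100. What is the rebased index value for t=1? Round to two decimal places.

93.86

Rebased(t=1) = 110.0 / 117.2 × 100 = 93.8567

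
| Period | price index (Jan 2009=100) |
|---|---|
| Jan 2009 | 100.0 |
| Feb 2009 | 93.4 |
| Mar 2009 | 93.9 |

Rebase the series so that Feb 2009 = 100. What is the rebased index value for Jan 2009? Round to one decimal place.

Rebased(Jan 2009) = 100.0 / 93.4 × 100 = 107.0664

107.1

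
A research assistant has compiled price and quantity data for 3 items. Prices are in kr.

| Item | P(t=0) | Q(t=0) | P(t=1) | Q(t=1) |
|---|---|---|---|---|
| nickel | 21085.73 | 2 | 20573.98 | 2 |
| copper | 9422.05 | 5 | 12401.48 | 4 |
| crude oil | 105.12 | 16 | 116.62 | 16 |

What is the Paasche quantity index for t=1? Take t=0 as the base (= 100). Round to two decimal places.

88.19

Paasche quantity index uses current-period prices as weights.
ΣP(t=1)·Q(t=1) = 20573.98×2 + 12401.48×4 + 116.62×16 = 41147.96 + 49605.92 + 1865.92 = 92619.8
ΣP(t=1)·Q(t=0) = 20573.98×2 + 12401.48×5 + 116.62×16 = 41147.96 + 62007.4 + 1865.92 = 105021.28
Index = 92619.8 / 105021.28 × 100 = 88.1915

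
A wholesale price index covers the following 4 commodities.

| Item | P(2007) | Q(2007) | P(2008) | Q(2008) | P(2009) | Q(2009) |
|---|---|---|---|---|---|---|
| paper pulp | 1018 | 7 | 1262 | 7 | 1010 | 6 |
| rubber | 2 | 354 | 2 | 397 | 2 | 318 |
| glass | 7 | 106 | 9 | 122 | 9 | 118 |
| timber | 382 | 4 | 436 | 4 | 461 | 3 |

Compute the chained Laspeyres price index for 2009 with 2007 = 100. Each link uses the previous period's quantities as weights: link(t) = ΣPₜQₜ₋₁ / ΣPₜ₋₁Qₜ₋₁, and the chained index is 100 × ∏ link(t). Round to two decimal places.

104.98

Link 2007→2008:
ΣP(2008)Q(2007) = 1262×7 + 2×354 + 9×106 + 436×4 = 8834 + 708 + 954 + 1744 = 12240
ΣP(2007)Q(2007) = 1018×7 + 2×354 + 7×106 + 382×4 = 7126 + 708 + 742 + 1528 = 10104
link = 12240/10104 = 1.211401
Link 2008→2009:
ΣP(2009)Q(2008) = 1010×7 + 2×397 + 9×122 + 461×4 = 7070 + 794 + 1098 + 1844 = 10806
ΣP(2008)Q(2008) = 1262×7 + 2×397 + 9×122 + 436×4 = 8834 + 794 + 1098 + 1744 = 12470
link = 10806/12470 = 0.866560
Chained index = 100 × 1.211401 × 0.866560 = 104.9752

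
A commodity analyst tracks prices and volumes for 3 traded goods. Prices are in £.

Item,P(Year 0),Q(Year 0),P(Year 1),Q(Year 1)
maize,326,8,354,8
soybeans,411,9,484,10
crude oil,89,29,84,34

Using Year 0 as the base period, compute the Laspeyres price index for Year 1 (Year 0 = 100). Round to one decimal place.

Laspeyres price index uses base-period quantities as weights.
ΣP(Year 1)·Q(Year 0) = 354×8 + 484×9 + 84×29 = 2832 + 4356 + 2436 = 9624
ΣP(Year 0)·Q(Year 0) = 326×8 + 411×9 + 89×29 = 2608 + 3699 + 2581 = 8888
Index = 9624 / 8888 × 100 = 108.2808

108.3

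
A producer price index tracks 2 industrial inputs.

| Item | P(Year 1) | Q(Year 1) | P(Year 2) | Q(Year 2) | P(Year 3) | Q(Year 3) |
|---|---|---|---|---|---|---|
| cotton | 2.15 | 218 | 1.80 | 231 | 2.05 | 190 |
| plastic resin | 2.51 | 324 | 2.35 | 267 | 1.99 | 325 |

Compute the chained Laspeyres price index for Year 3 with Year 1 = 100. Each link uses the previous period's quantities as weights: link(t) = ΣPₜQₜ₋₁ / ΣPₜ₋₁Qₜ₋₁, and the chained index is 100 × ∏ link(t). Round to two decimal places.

Link Year 1→Year 2:
ΣP(Year 2)Q(Year 1) = 1.80×218 + 2.35×324 = 392.4 + 761.4 = 1153.8
ΣP(Year 1)Q(Year 1) = 2.15×218 + 2.51×324 = 468.7 + 813.24 = 1281.94
link = 1153.8/1281.94 = 0.900042
Link Year 2→Year 3:
ΣP(Year 3)Q(Year 2) = 2.05×231 + 1.99×267 = 473.55 + 531.33 = 1004.88
ΣP(Year 2)Q(Year 2) = 1.80×231 + 2.35×267 = 415.8 + 627.45 = 1043.25
link = 1004.88/1043.25 = 0.963221
Chained index = 100 × 0.900042 × 0.963221 = 86.6939

86.69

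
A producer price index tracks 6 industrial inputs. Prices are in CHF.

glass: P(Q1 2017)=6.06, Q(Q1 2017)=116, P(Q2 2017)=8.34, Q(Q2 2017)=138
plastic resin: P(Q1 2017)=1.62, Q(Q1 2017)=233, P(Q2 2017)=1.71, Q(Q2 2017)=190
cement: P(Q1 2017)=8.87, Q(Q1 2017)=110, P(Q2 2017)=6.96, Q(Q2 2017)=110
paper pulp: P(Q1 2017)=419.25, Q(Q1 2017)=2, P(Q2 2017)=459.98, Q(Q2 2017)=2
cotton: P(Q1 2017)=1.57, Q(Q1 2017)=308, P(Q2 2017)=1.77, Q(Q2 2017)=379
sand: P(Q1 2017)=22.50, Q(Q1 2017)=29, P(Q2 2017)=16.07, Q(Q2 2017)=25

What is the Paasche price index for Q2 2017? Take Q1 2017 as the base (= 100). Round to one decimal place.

Paasche price index uses current-period quantities as weights.
ΣP(Q2 2017)·Q(Q2 2017) = 8.34×138 + 1.71×190 + 6.96×110 + 459.98×2 + 1.77×379 + 16.07×25 = 1150.92 + 324.9 + 765.6 + 919.96 + 670.83 + 401.75 = 4233.96
ΣP(Q1 2017)·Q(Q2 2017) = 6.06×138 + 1.62×190 + 8.87×110 + 419.25×2 + 1.57×379 + 22.50×25 = 836.28 + 307.8 + 975.7 + 838.5 + 595.03 + 562.5 = 4115.81
Index = 4233.96 / 4115.81 × 100 = 102.8706

102.9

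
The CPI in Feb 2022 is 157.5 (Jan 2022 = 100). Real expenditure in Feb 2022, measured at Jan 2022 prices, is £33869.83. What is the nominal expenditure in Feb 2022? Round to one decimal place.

Nominal = Real × (Index/100) = 33869.83 × (157.5/100)
        = 33869.83 × 1.575 = 53344.9823

53345.0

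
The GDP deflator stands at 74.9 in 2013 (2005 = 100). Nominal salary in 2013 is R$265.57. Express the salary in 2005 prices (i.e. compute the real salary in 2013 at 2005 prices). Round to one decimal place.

Real = Nominal ÷ (Index/100) = 265.57 ÷ (74.9/100)
     = 265.57 ÷ 0.749 = 354.5661

354.6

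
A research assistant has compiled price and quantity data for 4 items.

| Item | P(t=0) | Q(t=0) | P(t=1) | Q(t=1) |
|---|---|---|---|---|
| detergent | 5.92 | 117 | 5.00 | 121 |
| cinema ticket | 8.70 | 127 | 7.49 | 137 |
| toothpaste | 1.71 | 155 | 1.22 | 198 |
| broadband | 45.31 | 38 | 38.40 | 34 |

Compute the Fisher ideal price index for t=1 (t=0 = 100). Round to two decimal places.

Laspeyres component (base-period weights):
ΣP(t=1)Q(t=0) = 5.00×117 + 7.49×127 + 1.22×155 + 38.40×38 = 585 + 951.23 + 189.1 + 1459.2 = 3184.53
ΣP(t=0)Q(t=0) = 5.92×117 + 8.70×127 + 1.71×155 + 45.31×38 = 692.64 + 1104.9 + 265.05 + 1721.78 = 3784.37
L = 3184.53 / 3784.37 × 100 = 84.1495
Paasche component (current-period weights):
ΣP(t=1)Q(t=1) = 5.00×121 + 7.49×137 + 1.22×198 + 38.40×34 = 605 + 1026.13 + 241.56 + 1305.6 = 3178.29
ΣP(t=0)Q(t=1) = 5.92×121 + 8.70×137 + 1.71×198 + 45.31×34 = 716.32 + 1191.9 + 338.58 + 1540.54 = 3787.34
P = 3178.29 / 3787.34 × 100 = 83.9188
Fisher = √(L × P) = √(84.1495 × 83.9188) = 84.0341

84.03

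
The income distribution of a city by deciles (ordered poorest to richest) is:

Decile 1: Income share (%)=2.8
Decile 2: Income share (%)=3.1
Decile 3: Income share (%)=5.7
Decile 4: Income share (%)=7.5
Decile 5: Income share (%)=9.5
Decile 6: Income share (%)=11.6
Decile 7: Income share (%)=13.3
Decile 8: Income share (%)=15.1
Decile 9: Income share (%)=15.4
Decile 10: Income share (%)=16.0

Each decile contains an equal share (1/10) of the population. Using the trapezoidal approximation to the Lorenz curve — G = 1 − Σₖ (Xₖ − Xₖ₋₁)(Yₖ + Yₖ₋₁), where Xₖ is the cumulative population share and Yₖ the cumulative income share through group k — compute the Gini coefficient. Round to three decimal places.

Cumulative income shares Yₖ: 0.0280, 0.0590, 0.1160, 0.1910, 0.2860, 0.4020, 0.5350, 0.6860, 0.8400, 1.0000
Σ (Xₖ−Xₖ₋₁)(Yₖ+Yₖ₋₁) = (1/10)(0.0280+0.0000) + (1/10)(0.0590+0.0280) + (1/10)(0.1160+0.0590) + (1/10)(0.1910+0.1160) + (1/10)(0.2860+0.1910) + (1/10)(0.4020+0.2860) + (1/10)(0.5350+0.4020) + (1/10)(0.6860+0.5350) + (1/10)(0.8400+0.6860) + (1/10)(1.0000+0.8400)
  = 0.0028 + 0.0087 + 0.0175 + 0.0307 + 0.0477 + 0.0688 + 0.0937 + 0.1221 + 0.1526 + 0.1840 = 0.7286
G = 1 − 0.7286 = 0.2714

0.271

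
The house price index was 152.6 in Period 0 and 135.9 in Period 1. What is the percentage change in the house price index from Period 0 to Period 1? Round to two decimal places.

-10.94%

Change = (135.9 − 152.6) / 152.6 × 100
       = -16.7 / 152.6 × 100 = -10.9436%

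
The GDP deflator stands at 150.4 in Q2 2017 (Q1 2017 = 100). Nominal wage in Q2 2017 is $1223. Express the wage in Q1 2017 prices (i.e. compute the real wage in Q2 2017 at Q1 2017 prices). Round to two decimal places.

813.16

Real = Nominal ÷ (Index/100) = 1223 ÷ (150.4/100)
     = 1223 ÷ 1.504 = 813.1649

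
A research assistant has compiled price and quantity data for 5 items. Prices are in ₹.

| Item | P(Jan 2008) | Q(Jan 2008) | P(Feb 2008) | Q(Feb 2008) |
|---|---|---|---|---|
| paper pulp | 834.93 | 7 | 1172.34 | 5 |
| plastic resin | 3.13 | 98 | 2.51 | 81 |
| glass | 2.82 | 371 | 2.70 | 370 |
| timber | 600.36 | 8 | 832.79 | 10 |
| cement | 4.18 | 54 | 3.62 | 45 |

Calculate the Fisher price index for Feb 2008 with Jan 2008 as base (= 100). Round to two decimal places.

Laspeyres component (base-period weights):
ΣP(Feb 2008)Q(Jan 2008) = 1172.34×7 + 2.51×98 + 2.70×371 + 832.79×8 + 3.62×54 = 8206.38 + 245.98 + 1001.7 + 6662.32 + 195.48 = 16311.86
ΣP(Jan 2008)Q(Jan 2008) = 834.93×7 + 3.13×98 + 2.82×371 + 600.36×8 + 4.18×54 = 5844.51 + 306.74 + 1046.22 + 4802.88 + 225.72 = 12226.07
L = 16311.86 / 12226.07 × 100 = 133.4187
Paasche component (current-period weights):
ΣP(Feb 2008)Q(Feb 2008) = 1172.34×5 + 2.51×81 + 2.70×370 + 832.79×10 + 3.62×45 = 5861.7 + 203.31 + 999 + 8327.9 + 162.9 = 15554.81
ΣP(Jan 2008)Q(Feb 2008) = 834.93×5 + 3.13×81 + 2.82×370 + 600.36×10 + 4.18×45 = 4174.65 + 253.53 + 1043.4 + 6003.6 + 188.1 = 11663.28
P = 15554.81 / 11663.28 × 100 = 133.3657
Fisher = √(L × P) = √(133.4187 × 133.3657) = 133.3922

133.39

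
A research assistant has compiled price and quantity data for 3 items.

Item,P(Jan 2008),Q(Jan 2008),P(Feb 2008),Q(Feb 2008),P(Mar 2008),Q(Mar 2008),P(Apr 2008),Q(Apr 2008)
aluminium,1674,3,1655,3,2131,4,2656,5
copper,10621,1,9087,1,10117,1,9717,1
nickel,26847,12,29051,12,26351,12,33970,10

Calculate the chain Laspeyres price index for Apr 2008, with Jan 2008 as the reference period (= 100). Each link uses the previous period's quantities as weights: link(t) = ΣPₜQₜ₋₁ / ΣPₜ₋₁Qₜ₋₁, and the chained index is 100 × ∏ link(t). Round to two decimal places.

125.89

Link Jan 2008→Feb 2008:
ΣP(Feb 2008)Q(Jan 2008) = 1655×3 + 9087×1 + 29051×12 = 4965 + 9087 + 348612 = 362664
ΣP(Jan 2008)Q(Jan 2008) = 1674×3 + 10621×1 + 26847×12 = 5022 + 10621 + 322164 = 337807
link = 362664/337807 = 1.073583
Link Feb 2008→Mar 2008:
ΣP(Mar 2008)Q(Feb 2008) = 2131×3 + 10117×1 + 26351×12 = 6393 + 10117 + 316212 = 332722
ΣP(Feb 2008)Q(Feb 2008) = 1655×3 + 9087×1 + 29051×12 = 4965 + 9087 + 348612 = 362664
link = 332722/362664 = 0.917439
Link Mar 2008→Apr 2008:
ΣP(Apr 2008)Q(Mar 2008) = 2656×4 + 9717×1 + 33970×12 = 10624 + 9717 + 407640 = 427981
ΣP(Mar 2008)Q(Mar 2008) = 2131×4 + 10117×1 + 26351×12 = 8524 + 10117 + 316212 = 334853
link = 427981/334853 = 1.278116
Chained index = 100 × 1.073583 × 0.917439 × 1.278116 = 125.8877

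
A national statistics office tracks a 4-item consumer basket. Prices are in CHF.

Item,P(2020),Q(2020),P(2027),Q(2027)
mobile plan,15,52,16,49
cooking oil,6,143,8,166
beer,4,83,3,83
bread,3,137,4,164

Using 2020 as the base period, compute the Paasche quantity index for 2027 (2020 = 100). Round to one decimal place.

Paasche quantity index uses current-period prices as weights.
ΣP(2027)·Q(2027) = 16×49 + 8×166 + 3×83 + 4×164 = 784 + 1328 + 249 + 656 = 3017
ΣP(2027)·Q(2020) = 16×52 + 8×143 + 3×83 + 4×137 = 832 + 1144 + 249 + 548 = 2773
Index = 3017 / 2773 × 100 = 108.7991

108.8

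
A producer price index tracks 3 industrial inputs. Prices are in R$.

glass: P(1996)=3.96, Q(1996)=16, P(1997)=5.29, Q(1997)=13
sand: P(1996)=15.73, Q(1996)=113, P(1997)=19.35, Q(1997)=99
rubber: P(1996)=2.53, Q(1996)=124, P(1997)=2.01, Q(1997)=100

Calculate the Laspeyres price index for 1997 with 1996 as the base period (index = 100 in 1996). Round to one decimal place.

117.0

Laspeyres price index uses base-period quantities as weights.
ΣP(1997)·Q(1996) = 5.29×16 + 19.35×113 + 2.01×124 = 84.64 + 2186.55 + 249.24 = 2520.43
ΣP(1996)·Q(1996) = 3.96×16 + 15.73×113 + 2.53×124 = 63.36 + 1777.49 + 313.72 = 2154.57
Index = 2520.43 / 2154.57 × 100 = 116.9807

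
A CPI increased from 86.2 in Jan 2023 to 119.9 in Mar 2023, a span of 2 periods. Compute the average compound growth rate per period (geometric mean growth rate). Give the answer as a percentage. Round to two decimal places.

17.94%

Growth factor = (119.9/86.2)^(1/2) = (1.390951)^(1/2) = 1.179386
Growth rate = 1.179386 − 1 = 0.179386 = 17.9386%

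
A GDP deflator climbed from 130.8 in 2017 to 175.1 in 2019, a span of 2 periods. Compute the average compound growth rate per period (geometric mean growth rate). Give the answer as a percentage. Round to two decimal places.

15.70%

Growth factor = (175.1/130.8)^(1/2) = (1.338685)^(1/2) = 1.157016
Growth rate = 1.157016 − 1 = 0.157016 = 15.7016%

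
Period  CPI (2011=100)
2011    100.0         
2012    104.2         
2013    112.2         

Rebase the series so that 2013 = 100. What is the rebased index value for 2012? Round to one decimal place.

92.9

Rebased(2012) = 104.2 / 112.2 × 100 = 92.8699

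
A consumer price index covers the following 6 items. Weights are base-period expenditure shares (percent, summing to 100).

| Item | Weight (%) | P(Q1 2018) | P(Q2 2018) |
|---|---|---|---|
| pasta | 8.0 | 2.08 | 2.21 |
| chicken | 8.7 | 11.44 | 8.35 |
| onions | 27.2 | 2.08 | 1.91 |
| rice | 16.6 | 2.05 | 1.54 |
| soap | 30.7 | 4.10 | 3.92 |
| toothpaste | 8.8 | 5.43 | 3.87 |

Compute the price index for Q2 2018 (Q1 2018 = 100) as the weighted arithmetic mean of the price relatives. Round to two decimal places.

87.92

pasta: 8.0 × (2.21/2.08) = 8.0 × 1.062500 = 8.5000
chicken: 8.7 × (8.35/11.44) = 8.7 × 0.729895 = 6.3501
onions: 27.2 × (1.91/2.08) = 27.2 × 0.918269 = 24.9769
rice: 16.6 × (1.54/2.05) = 16.6 × 0.751220 = 12.4702
soap: 30.7 × (3.92/4.10) = 30.7 × 0.956098 = 29.3522
toothpaste: 8.8 × (3.87/5.43) = 8.8 × 0.712707 = 6.2718
Index = Σ wᵢ·(p₁ᵢ/p₀ᵢ) = 8.5000 + 6.3501 + 24.9769 + 12.4702 + 29.3522 + 6.2718 = 87.9213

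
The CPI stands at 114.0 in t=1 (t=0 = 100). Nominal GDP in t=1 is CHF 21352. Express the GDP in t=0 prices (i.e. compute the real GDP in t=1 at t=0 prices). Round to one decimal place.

18729.8

Real = Nominal ÷ (Index/100) = 21352 ÷ (114.0/100)
     = 21352 ÷ 1.140 = 18729.8246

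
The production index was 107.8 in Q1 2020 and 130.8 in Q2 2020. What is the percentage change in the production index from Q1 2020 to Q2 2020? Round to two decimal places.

Change = (130.8 − 107.8) / 107.8 × 100
       = 23.0 / 107.8 × 100 = 21.3358%

21.34%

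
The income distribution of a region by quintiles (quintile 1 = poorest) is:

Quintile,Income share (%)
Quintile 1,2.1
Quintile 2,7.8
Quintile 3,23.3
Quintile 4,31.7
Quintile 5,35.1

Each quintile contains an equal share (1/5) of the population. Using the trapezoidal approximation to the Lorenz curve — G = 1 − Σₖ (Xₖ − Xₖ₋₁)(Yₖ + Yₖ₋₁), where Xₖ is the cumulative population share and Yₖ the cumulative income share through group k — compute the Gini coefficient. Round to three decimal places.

Cumulative income shares Yₖ: 0.0210, 0.0990, 0.3320, 0.6490, 1.0000
Σ (Xₖ−Xₖ₋₁)(Yₖ+Yₖ₋₁) = (1/5)(0.0210+0.0000) + (1/5)(0.0990+0.0210) + (1/5)(0.3320+0.0990) + (1/5)(0.6490+0.3320) + (1/5)(1.0000+0.6490)
  = 0.0042 + 0.0240 + 0.0862 + 0.1962 + 0.3298 = 0.6404
G = 1 − 0.6404 = 0.3596

0.360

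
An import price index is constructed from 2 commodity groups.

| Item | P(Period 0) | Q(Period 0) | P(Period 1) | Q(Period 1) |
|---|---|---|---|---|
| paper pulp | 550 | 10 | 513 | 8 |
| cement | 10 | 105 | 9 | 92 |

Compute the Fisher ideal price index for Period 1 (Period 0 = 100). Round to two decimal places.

Laspeyres component (base-period weights):
ΣP(Period 1)Q(Period 0) = 513×10 + 9×105 = 5130 + 945 = 6075
ΣP(Period 0)Q(Period 0) = 550×10 + 10×105 = 5500 + 1050 = 6550
L = 6075 / 6550 × 100 = 92.7481
Paasche component (current-period weights):
ΣP(Period 1)Q(Period 1) = 513×8 + 9×92 = 4104 + 828 = 4932
ΣP(Period 0)Q(Period 1) = 550×8 + 10×92 = 4400 + 920 = 5320
P = 4932 / 5320 × 100 = 92.7068
Fisher = √(L × P) = √(92.7481 × 92.7068) = 92.7274

92.73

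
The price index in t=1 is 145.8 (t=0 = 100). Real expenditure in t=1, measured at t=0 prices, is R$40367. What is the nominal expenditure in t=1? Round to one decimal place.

Nominal = Real × (Index/100) = 40367 × (145.8/100)
        = 40367 × 1.458 = 58855.0860

58855.1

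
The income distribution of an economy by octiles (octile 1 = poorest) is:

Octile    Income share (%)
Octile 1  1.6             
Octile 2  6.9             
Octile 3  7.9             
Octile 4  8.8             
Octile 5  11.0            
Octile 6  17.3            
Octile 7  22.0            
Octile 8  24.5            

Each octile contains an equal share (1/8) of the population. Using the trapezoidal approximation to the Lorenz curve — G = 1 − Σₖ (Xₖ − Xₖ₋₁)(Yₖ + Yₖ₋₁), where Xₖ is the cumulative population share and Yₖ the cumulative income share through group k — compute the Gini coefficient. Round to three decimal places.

0.333

Cumulative income shares Yₖ: 0.0160, 0.0850, 0.1640, 0.2520, 0.3620, 0.5350, 0.7550, 1.0000
Σ (Xₖ−Xₖ₋₁)(Yₖ+Yₖ₋₁) = (1/8)(0.0160+0.0000) + (1/8)(0.0850+0.0160) + (1/8)(0.1640+0.0850) + (1/8)(0.2520+0.1640) + (1/8)(0.3620+0.2520) + (1/8)(0.5350+0.3620) + (1/8)(0.7550+0.5350) + (1/8)(1.0000+0.7550)
  = 0.0020 + 0.0126 + 0.0311 + 0.0520 + 0.0767 + 0.1121 + 0.1613 + 0.2194 = 0.6673
G = 1 − 0.6673 = 0.3327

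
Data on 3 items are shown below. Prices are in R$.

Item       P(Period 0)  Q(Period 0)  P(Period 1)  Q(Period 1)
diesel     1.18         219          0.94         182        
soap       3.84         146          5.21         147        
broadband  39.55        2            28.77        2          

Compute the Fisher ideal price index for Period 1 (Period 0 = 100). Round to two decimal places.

114.94

Laspeyres component (base-period weights):
ΣP(Period 1)Q(Period 0) = 0.94×219 + 5.21×146 + 28.77×2 = 205.86 + 760.66 + 57.54 = 1024.06
ΣP(Period 0)Q(Period 0) = 1.18×219 + 3.84×146 + 39.55×2 = 258.42 + 560.64 + 79.1 = 898.16
L = 1024.06 / 898.16 × 100 = 114.0175
Paasche component (current-period weights):
ΣP(Period 1)Q(Period 1) = 0.94×182 + 5.21×147 + 28.77×2 = 171.08 + 765.87 + 57.54 = 994.49
ΣP(Period 0)Q(Period 1) = 1.18×182 + 3.84×147 + 39.55×2 = 214.76 + 564.48 + 79.1 = 858.34
P = 994.49 / 858.34 × 100 = 115.8620
Fisher = √(L × P) = √(114.0175 × 115.8620) = 114.9361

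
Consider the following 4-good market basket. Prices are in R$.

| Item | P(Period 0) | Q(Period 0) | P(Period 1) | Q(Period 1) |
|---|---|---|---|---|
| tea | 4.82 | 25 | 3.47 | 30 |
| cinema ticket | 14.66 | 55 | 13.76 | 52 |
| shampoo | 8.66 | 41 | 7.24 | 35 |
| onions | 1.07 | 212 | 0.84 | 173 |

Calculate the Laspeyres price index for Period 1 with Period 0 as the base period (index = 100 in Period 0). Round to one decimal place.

87.4

Laspeyres price index uses base-period quantities as weights.
ΣP(Period 1)·Q(Period 0) = 3.47×25 + 13.76×55 + 7.24×41 + 0.84×212 = 86.75 + 756.8 + 296.84 + 178.08 = 1318.47
ΣP(Period 0)·Q(Period 0) = 4.82×25 + 14.66×55 + 8.66×41 + 1.07×212 = 120.5 + 806.3 + 355.06 + 226.84 = 1508.7
Index = 1318.47 / 1508.7 × 100 = 87.3911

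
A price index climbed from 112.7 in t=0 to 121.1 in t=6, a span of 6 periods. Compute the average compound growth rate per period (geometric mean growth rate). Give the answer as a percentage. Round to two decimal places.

1.21%

Growth factor = (121.1/112.7)^(1/6) = (1.074534)^(1/6) = 1.012053
Growth rate = 1.012053 − 1 = 0.012053 = 1.2053%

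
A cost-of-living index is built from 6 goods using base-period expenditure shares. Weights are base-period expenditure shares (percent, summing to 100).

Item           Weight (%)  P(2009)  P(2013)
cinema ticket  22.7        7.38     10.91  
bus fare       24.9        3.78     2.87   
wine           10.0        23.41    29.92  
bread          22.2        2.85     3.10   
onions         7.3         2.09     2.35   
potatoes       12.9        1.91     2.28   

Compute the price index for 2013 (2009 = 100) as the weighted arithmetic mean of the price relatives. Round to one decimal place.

cinema ticket: 22.7 × (10.91/7.38) = 22.7 × 1.478320 = 33.5579
bus fare: 24.9 × (2.87/3.78) = 24.9 × 0.759259 = 18.9056
wine: 10.0 × (29.92/23.41) = 10.0 × 1.278086 = 12.7809
bread: 22.2 × (3.10/2.85) = 22.2 × 1.087719 = 24.1474
onions: 7.3 × (2.35/2.09) = 7.3 × 1.124402 = 8.2081
potatoes: 12.9 × (2.28/1.91) = 12.9 × 1.193717 = 15.3990
Index = Σ wᵢ·(p₁ᵢ/p₀ᵢ) = 33.5579 + 18.9056 + 12.7809 + 24.1474 + 8.2081 + 15.3990 = 112.9987

113.0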